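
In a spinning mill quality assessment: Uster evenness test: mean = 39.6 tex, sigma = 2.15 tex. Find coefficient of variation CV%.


Formula: CV% = (standard deviation / mean) * 100
Step 1: Ratio = 2.15 / 39.6 = 0.054293
Step 2: CV% = 0.054293 * 100 = 5.4293% ≈ 5.4%

5.4%


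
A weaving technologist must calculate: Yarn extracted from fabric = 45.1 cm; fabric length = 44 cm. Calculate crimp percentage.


Formula: Crimp% = ((L_yarn - L_fabric) / L_fabric) * 100
Step 1: Extension = 45.1 - 44 = 1.1 cm
Step 2: Crimp% = (1.1 / 44) * 100
Step 3: Crimp% = 0.025 * 100 = 2.5%

2.5%


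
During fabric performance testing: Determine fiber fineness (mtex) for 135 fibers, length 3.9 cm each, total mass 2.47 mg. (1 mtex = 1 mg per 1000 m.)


Formula: fineness (mtex) = mass (mg) / total length (km) = (mass_mg / total_length_m) * 1000
Step 1: Convert fiber length: 3.9 cm = 0.039 m
Step 2: Total fiber length = 135 * 0.039 = 5.265 m
Step 3: Linear density = 2.47 mg / 5.265 m = 0.4691 mg/m
Step 4: fineness = 0.4691 * 1000 = 469.1 mtex

469.1 mtex


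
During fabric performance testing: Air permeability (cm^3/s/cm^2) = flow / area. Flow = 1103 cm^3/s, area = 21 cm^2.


Formula: Air Permeability = Airflow / Test Area
AP = 1103 cm^3/s / 21 cm^2
AP = 52.5 cm^3/s/cm^2

52.5 cm^3/s/cm^2


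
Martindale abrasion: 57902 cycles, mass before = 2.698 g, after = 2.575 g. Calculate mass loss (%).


Formula: Mass loss% = ((m_before - m_after) / m_before) * 100
Step 1: Mass loss = 2.698 - 2.575 = 0.123 g
Step 2: Ratio = 0.123 / 2.698 = 0.0455893
Step 3: Mass loss% = 0.0455893 * 100 = 4.55893% ≈ 4.56%

4.56%


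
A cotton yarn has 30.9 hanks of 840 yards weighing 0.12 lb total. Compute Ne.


Formula: Ne = hanks / mass_lb
Substituting: Ne = 30.9 / 0.12
Ne = 257.5

257.5 Ne


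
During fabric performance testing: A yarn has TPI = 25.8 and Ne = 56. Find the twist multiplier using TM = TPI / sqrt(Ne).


Formula: TM = TPI / sqrt(Ne)
Step 1: sqrt(Ne) = sqrt(56) = 7.4833
Step 2: TM = 25.8 / 7.4833 = 3.45

3.45 TM


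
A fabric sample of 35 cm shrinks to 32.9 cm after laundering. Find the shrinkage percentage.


Formula: Shrinkage% = ((L_before - L_after) / L_before) * 100
Step 1: Shrinkage = 35 - 32.9 = 2.1 cm
Step 2: Shrinkage% = (2.1 / 35) * 100
Step 3: Shrinkage% = 0.06 * 100 = 6.0%

6.0%


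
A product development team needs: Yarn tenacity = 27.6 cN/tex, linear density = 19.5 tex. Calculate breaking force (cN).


Formula: Breaking force = Tenacity * Linear density
F = 27.6 cN/tex * 19.5 tex
F = 538.20 cN

538.20 cN


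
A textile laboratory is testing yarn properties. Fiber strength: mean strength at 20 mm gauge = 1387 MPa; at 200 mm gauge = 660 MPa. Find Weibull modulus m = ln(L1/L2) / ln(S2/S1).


Formula: m = ln(L1/L2) / ln(S2/S1)
Step 1: ln(L1/L2) = ln(20/200) = -2.30259
Step 2: S2/S1 = 660/1387 = 0.47585
Step 3: ln(S2/S1) = ln(0.47585) = -0.74265
Step 4: m = -2.30259 / -0.74265 = 3.10

3.10 (Weibull m)


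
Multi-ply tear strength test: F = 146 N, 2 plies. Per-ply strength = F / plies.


Formula: Per-ply strength = Total force / Number of plies
Per-ply = 146 N / 2
Per-ply = 73 N

73 N


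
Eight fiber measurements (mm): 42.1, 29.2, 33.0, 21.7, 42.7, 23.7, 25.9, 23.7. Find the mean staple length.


Formula: Mean = sum of lengths / count
Sum = 42.1 + 29.2 + 33.0 + 21.7 + 42.7 + 23.7 + 25.9 + 23.7
Sum = 242.0 mm
Mean = 242.0 / 8 = 30.25 mm

30.25 mm


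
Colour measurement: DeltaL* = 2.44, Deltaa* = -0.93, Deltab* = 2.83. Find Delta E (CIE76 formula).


Formula: Delta E = sqrt(dL*^2 + da*^2 + db*^2)
Step 1: dL*^2 = 2.44^2 = 5.9536
Step 2: da*^2 = (-0.93)^2 = 0.8649
Step 3: db*^2 = 2.83^2 = 8.0089
Step 4: Sum = 5.9536 + 0.8649 + 8.0089 = 14.8274
Step 5: Delta E = sqrt(14.8274) = 3.85

3.85 Delta E


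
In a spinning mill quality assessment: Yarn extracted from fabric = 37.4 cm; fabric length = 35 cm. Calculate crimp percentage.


Formula: Crimp% = ((L_yarn - L_fabric) / L_fabric) * 100
Step 1: Extension = 37.4 - 35 = 2.4 cm
Step 2: Crimp% = (2.4 / 35) * 100
Step 3: Crimp% = 0.068571 * 100 = 6.8571% ≈ 6.9%

6.9%


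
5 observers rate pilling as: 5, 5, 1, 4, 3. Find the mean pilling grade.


Formula: Mean = sum / count
Sum = 5 + 5 + 1 + 4 + 3 = 18
Mean = 18 / 5 = 3.6

3.6


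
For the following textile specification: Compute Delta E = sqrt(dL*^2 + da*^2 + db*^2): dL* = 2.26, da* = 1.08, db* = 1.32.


Formula: Delta E = sqrt(dL*^2 + da*^2 + db*^2)
Step 1: dL*^2 = 2.26^2 = 5.1076
Step 2: da*^2 = 1.08^2 = 1.1664
Step 3: db*^2 = 1.32^2 = 1.7424
Step 4: Sum = 5.1076 + 1.1664 + 1.7424 = 8.0164
Step 5: Delta E = sqrt(8.0164) = 2.83

2.83 Delta E


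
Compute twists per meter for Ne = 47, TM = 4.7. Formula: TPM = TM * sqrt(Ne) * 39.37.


Formula: TPM = TM * sqrt(Ne) * 39.37
Step 1: sqrt(Ne) = sqrt(47) = 6.8557
Step 2: TM * sqrt(Ne) = 4.7 * 6.8557 = 32.2218
Step 3: TPM = 32.2218 * 39.37 = 1269 twists/m

1269 twists/m


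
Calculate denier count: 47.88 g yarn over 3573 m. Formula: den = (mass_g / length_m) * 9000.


Formula: den = (mass_g / length_m) * 9000
Substituting: den = (47.88 / 3573) * 9000
Intermediate: 47.88 / 3573 = 0.0134005 g/m
den = 0.0134005 * 9000 = 120.6 denier

120.6 denier


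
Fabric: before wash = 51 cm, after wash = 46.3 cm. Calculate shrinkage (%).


Formula: Shrinkage% = ((L_before - L_after) / L_before) * 100
Step 1: Shrinkage = 51 - 46.3 = 4.7 cm
Step 2: Shrinkage% = (4.7 / 51) * 100
Step 3: Shrinkage% = 0.092157 * 100 = 9.2157% ≈ 9.2%

9.2%


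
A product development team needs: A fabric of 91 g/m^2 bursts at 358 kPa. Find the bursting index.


Formula: Bursting Index = Bursting Strength / Fabric GSM
BI = 358 kPa / 91 g/m^2
BI = 3.934 kPa/(g/m^2)

3.934 kPa/(g/m^2)


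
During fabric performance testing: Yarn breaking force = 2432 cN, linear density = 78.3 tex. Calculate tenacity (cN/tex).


Formula: Tenacity = Breaking force / Linear density
Tenacity = 2432 cN / 78.3 tex
Tenacity = 31.06 cN/tex

31.06 cN/tex


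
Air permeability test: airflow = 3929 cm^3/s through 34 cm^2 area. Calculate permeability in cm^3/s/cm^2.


Formula: Air Permeability = Airflow / Test Area
AP = 3929 cm^3/s / 34 cm^2
AP = 115.6 cm^3/s/cm^2

115.6 cm^3/s/cm^2


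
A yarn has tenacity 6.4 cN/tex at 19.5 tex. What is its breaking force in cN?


Formula: Breaking force = Tenacity * Linear density
F = 6.4 cN/tex * 19.5 tex
F = 124.80 cN

124.80 cN


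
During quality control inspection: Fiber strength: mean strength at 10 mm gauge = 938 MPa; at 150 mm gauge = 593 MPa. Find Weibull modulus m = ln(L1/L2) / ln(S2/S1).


Formula: m = ln(L1/L2) / ln(S2/S1)
Step 1: ln(L1/L2) = ln(10/150) = -2.70805
Step 2: S2/S1 = 593/938 = 0.6322
Step 3: ln(S2/S1) = ln(0.6322) = -0.45855
Step 4: m = -2.70805 / -0.45855 = 5.91

5.91 (Weibull m)


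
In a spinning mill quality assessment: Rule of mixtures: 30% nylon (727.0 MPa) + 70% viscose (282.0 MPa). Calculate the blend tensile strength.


Formula: Blend property = (fraction_A * property_A) + (fraction_B * property_B)
Step 1: Contribution A = 30/100 * 727.0 MPa = 218.1 MPa
Step 2: Contribution B = 70/100 * 282.0 MPa = 197.4 MPa
Step 3: Blend tensile strength = 218.1 + 197.4 = 415.5 MPa

415.5 MPa


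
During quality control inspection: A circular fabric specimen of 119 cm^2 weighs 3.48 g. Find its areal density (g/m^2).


Formula: GSM = mass_g / area_m2
Step 1: Convert area: 119 cm^2 = 119 / 10000 = 0.0119 m^2
Step 2: GSM = 3.48 g / 0.0119 m^2 = 292.4 g/m^2

292.4 g/m^2


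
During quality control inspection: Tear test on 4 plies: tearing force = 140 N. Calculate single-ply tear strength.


Formula: Per-ply strength = Total force / Number of plies
Per-ply = 140 N / 4
Per-ply = 35 N

35 N


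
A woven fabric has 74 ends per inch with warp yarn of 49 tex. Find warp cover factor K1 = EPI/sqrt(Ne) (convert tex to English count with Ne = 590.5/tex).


Formula: K1 = EPI / sqrt(Ne), with Ne = 590.5 / tex_warp
Step 1: Ne = 590.5 / 49 = 12.051
Step 2: sqrt(Ne) = sqrt(12.051) = 3.4715
Step 3: K1 = 74 / 3.4715 = 21.3

21.3


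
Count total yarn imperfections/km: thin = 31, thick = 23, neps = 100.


Formula: Total = thin places + thick places + neps
Total = 31 + 23 + 100
Total = 154 imperfections/km

154 imperfections/km


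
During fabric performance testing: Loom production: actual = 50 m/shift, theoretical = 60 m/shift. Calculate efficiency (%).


Formula: Efficiency% = (Actual output / Theoretical output) * 100
Efficiency% = (50 / 60) * 100
Efficiency% = 0.833333 * 100 = 83.3333% ≈ 83.3%

83.3%


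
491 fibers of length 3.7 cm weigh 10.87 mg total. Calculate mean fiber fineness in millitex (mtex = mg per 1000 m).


Formula: fineness (mtex) = mass (mg) / total length (km) = (mass_mg / total_length_m) * 1000
Step 1: Convert fiber length: 3.7 cm = 0.037 m
Step 2: Total fiber length = 491 * 0.037 = 18.167 m
Step 3: Linear density = 10.87 mg / 18.167 m = 0.5983 mg/m
Step 4: fineness = 0.5983 * 1000 = 598.3 mtex

598.3 mtex


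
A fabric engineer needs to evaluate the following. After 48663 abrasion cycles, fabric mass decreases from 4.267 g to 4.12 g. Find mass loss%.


Formula: Mass loss% = ((m_before - m_after) / m_before) * 100
Step 1: Mass loss = 4.267 - 4.12 = 0.147 g
Step 2: Ratio = 0.147 / 4.267 = 0.0344504
Step 3: Mass loss% = 0.0344504 * 100 = 3.44504% ≈ 3.45%

3.45%


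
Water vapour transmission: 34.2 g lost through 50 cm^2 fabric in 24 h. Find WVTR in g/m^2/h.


Formula: WVTR = mass_loss / (area * time)
Step 1: Convert area: 50 cm^2 = 0.005 m^2
Step 2: WVTR = 34.2 g / (0.005 m^2 * 24 h)
Step 3: WVTR = 34.2 / 0.12 = 285.0 g/m^2/h

285.0 g/m^2/h


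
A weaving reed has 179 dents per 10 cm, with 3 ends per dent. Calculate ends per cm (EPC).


Formula: EPC = (dents per 10 cm * ends per dent) / 10
Step 1: Total ends per 10 cm = 179 * 3 = 537
Step 2: EPC = 537 / 10 = 53.7 ends/cm

53.7 ends/cm


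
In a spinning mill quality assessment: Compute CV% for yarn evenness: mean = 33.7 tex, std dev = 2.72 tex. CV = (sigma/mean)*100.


Formula: CV% = (standard deviation / mean) * 100
Step 1: Ratio = 2.72 / 33.7 = 0.080712
Step 2: CV% = 0.080712 * 100 = 8.0712% ≈ 8.1%

8.1%


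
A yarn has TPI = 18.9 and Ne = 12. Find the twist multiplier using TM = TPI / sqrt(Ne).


Formula: TM = TPI / sqrt(Ne)
Step 1: sqrt(Ne) = sqrt(12) = 3.4641
Step 2: TM = 18.9 / 3.4641 = 5.46

5.46 TM


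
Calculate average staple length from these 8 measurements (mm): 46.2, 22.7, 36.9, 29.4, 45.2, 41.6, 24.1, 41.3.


Formula: Mean = sum of lengths / count
Sum = 46.2 + 22.7 + 36.9 + 29.4 + 45.2 + 41.6 + 24.1 + 41.3
Sum = 287.4 mm
Mean = 287.4 / 8 = 35.93 mm

35.93 mm


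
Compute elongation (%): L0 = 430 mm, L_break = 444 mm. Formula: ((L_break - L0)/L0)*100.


Formula: Elongation (%) = ((L_break - L0) / L0) * 100
Step 1: Extension = 444 - 430 = 14 mm
Step 2: Elongation = (14 / 430) * 100
Step 3: Elongation = 0.032558 * 100 = 3.2558% ≈ 3.3%

3.3%


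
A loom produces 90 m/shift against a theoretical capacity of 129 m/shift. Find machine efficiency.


Formula: Efficiency% = (Actual output / Theoretical output) * 100
Efficiency% = (90 / 129) * 100
Efficiency% = 0.697674 * 100 = 69.7674% ≈ 69.8%

69.8%


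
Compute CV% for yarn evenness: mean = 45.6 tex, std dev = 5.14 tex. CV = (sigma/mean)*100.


Formula: CV% = (standard deviation / mean) * 100
Step 1: Ratio = 5.14 / 45.6 = 0.112719
Step 2: CV% = 0.112719 * 100 = 11.2719% ≈ 11.3%

11.3%


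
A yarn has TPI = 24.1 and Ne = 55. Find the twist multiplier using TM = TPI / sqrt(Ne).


Formula: TM = TPI / sqrt(Ne)
Step 1: sqrt(Ne) = sqrt(55) = 7.4162
Step 2: TM = 24.1 / 7.4162 = 3.25

3.25 TM


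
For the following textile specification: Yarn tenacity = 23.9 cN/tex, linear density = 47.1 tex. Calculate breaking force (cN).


Formula: Breaking force = Tenacity * Linear density
F = 23.9 cN/tex * 47.1 tex
F = 1125.69 cN

1125.69 cN


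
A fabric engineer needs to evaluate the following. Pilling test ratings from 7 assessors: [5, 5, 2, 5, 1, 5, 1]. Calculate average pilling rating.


Formula: Mean = sum / count
Sum = 5 + 5 + 2 + 5 + 1 + 5 + 1 = 24
Mean = 24 / 7 = 3.4

3.4


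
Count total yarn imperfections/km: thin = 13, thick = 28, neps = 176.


Formula: Total = thin places + thick places + neps
Total = 13 + 28 + 176
Total = 217 imperfections/km

217 imperfections/km


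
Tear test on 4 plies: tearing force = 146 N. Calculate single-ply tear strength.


Formula: Per-ply strength = Total force / Number of plies
Per-ply = 146 N / 4
Per-ply = 36.5 N

36.5 N


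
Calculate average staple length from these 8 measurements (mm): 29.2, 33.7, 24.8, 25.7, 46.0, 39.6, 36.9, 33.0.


Formula: Mean = sum of lengths / count
Sum = 29.2 + 33.7 + 24.8 + 25.7 + 46.0 + 39.6 + 36.9 + 33.0
Sum = 268.9 mm
Mean = 268.9 / 8 = 33.61 mm

33.61 mm


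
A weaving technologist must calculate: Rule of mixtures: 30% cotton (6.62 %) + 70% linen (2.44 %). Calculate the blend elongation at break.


Formula: Blend property = (fraction_A * property_A) + (fraction_B * property_B)
Step 1: Contribution A = 30/100 * 6.62 % = 1.986 %
Step 2: Contribution B = 70/100 * 2.44 % = 1.708 %
Step 3: Blend elongation at break = 1.986 + 1.708 = 3.694 %

3.694 %


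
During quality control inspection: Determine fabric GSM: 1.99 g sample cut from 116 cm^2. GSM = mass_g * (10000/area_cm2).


Formula: GSM = mass_g / area_m2
Step 1: Convert area: 116 cm^2 = 116 / 10000 = 0.0116 m^2
Step 2: GSM = 1.99 g / 0.0116 m^2 = 171.6 g/m^2

171.6 g/m^2


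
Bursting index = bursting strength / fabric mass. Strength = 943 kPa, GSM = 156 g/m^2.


Formula: Bursting Index = Bursting Strength / Fabric GSM
BI = 943 kPa / 156 g/m^2
BI = 6.045 kPa/(g/m^2)

6.045 kPa/(g/m^2)


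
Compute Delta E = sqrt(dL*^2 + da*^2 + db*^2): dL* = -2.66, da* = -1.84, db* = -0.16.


Formula: Delta E = sqrt(dL*^2 + da*^2 + db*^2)
Step 1: dL*^2 = (-2.66)^2 = 7.0756
Step 2: da*^2 = (-1.84)^2 = 3.3856
Step 3: db*^2 = (-0.16)^2 = 0.0256
Step 4: Sum = 7.0756 + 3.3856 + 0.0256 = 10.4868
Step 5: Delta E = sqrt(10.4868) = 3.24

3.24 Delta E


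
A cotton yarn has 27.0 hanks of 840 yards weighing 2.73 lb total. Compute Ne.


Formula: Ne = hanks / mass_lb
Substituting: Ne = 27.0 / 2.73
Ne = 9.9

9.9 Ne


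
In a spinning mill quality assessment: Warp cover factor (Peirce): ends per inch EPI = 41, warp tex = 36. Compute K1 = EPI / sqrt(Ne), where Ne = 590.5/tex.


Formula: K1 = EPI / sqrt(Ne), with Ne = 590.5 / tex_warp
Step 1: Ne = 590.5 / 36 = 16.403
Step 2: sqrt(Ne) = sqrt(16.403) = 4.0501
Step 3: K1 = 41 / 4.0501 = 10.1

10.1


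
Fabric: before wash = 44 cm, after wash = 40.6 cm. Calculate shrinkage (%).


Formula: Shrinkage% = ((L_before - L_after) / L_before) * 100
Step 1: Shrinkage = 44 - 40.6 = 3.4 cm
Step 2: Shrinkage% = (3.4 / 44) * 100
Step 3: Shrinkage% = 0.077273 * 100 = 7.7273% ≈ 7.7%

7.7%


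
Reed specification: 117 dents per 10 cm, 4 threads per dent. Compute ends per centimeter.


Formula: EPC = (dents per 10 cm * ends per dent) / 10
Step 1: Total ends per 10 cm = 117 * 4 = 468
Step 2: EPC = 468 / 10 = 46.8 ends/cm

46.8 ends/cm


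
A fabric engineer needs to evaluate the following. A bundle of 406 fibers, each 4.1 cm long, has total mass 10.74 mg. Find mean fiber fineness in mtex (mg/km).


Formula: fineness (mtex) = mass (mg) / total length (km) = (mass_mg / total_length_m) * 1000
Step 1: Convert fiber length: 4.1 cm = 0.041 m
Step 2: Total fiber length = 406 * 0.041 = 16.646 m
Step 3: Linear density = 10.74 mg / 16.646 m = 0.6452 mg/m
Step 4: fineness = 0.6452 * 1000 = 645.2 mtex

645.2 mtex


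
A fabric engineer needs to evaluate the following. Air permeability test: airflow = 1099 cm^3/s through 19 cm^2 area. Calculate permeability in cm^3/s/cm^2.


Formula: Air Permeability = Airflow / Test Area
AP = 1099 cm^3/s / 19 cm^2
AP = 57.8 cm^3/s/cm^2

57.8 cm^3/s/cm^2


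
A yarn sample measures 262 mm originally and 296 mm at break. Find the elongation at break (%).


Formula: Elongation (%) = ((L_break - L0) / L0) * 100
Step 1: Extension = 296 - 262 = 34 mm
Step 2: Elongation = (34 / 262) * 100
Step 3: Elongation = 0.129771 * 100 = 12.9771% ≈ 13.0%

13.0%


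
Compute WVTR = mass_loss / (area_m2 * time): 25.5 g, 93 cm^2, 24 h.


Formula: WVTR = mass_loss / (area * time)
Step 1: Convert area: 93 cm^2 = 0.0093 m^2
Step 2: WVTR = 25.5 g / (0.0093 m^2 * 24 h)
Step 3: WVTR = 25.5 / 0.2232 = 114.2 g/m^2/h

114.2 g/m^2/h


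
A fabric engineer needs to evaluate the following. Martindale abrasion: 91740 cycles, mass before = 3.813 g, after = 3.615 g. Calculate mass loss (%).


Formula: Mass loss% = ((m_before - m_after) / m_before) * 100
Step 1: Mass loss = 3.813 - 3.615 = 0.198 g
Step 2: Ratio = 0.198 / 3.813 = 0.0519276
Step 3: Mass loss% = 0.0519276 * 100 = 5.19276% ≈ 5.19%

5.19%


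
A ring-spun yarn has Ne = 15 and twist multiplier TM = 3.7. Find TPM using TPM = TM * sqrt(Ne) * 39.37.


Formula: TPM = TM * sqrt(Ne) * 39.37
Step 1: sqrt(Ne) = sqrt(15) = 3.873
Step 2: TM * sqrt(Ne) = 3.7 * 3.873 = 14.3301
Step 3: TPM = 14.3301 * 39.37 = 564 twists/m

564 twists/m


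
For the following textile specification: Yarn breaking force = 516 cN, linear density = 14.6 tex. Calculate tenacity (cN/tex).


Formula: Tenacity = Breaking force / Linear density
Tenacity = 516 cN / 14.6 tex
Tenacity = 35.34 cN/tex

35.34 cN/tex


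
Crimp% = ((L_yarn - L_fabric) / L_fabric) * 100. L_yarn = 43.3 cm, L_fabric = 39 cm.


Formula: Crimp% = ((L_yarn - L_fabric) / L_fabric) * 100
Step 1: Extension = 43.3 - 39 = 4.3 cm
Step 2: Crimp% = (4.3 / 39) * 100
Step 3: Crimp% = 0.110256 * 100 = 11.0256% ≈ 11.0%

11.0%


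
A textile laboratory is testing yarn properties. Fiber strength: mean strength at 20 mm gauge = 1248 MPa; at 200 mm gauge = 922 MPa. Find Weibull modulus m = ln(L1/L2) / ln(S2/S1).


Formula: m = ln(L1/L2) / ln(S2/S1)
Step 1: ln(L1/L2) = ln(20/200) = -2.30259
Step 2: S2/S1 = 922/1248 = 0.73878
Step 3: ln(S2/S1) = ln(0.73878) = -0.30276
Step 4: m = -2.30259 / -0.30276 = 7.61

7.61 (Weibull m)


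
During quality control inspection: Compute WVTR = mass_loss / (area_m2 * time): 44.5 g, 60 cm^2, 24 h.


Formula: WVTR = mass_loss / (area * time)
Step 1: Convert area: 60 cm^2 = 0.006 m^2
Step 2: WVTR = 44.5 g / (0.006 m^2 * 24 h)
Step 3: WVTR = 44.5 / 0.144 = 309.0 g/m^2/h

309.0 g/m^2/h


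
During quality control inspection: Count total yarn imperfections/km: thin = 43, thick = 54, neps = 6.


Formula: Total = thin places + thick places + neps
Total = 43 + 54 + 6
Total = 103 imperfections/km

103 imperfections/km


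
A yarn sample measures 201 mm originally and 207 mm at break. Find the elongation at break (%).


Formula: Elongation (%) = ((L_break - L0) / L0) * 100
Step 1: Extension = 207 - 201 = 6 mm
Step 2: Elongation = (6 / 201) * 100
Step 3: Elongation = 0.029851 * 100 = 2.9851% ≈ 3.0%

3.0%


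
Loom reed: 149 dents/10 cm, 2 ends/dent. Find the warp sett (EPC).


Formula: EPC = (dents per 10 cm * ends per dent) / 10
Step 1: Total ends per 10 cm = 149 * 2 = 298
Step 2: EPC = 298 / 10 = 29.8 ends/cm

29.8 ends/cm


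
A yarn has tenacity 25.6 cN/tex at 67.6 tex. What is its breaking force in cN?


Formula: Breaking force = Tenacity * Linear density
F = 25.6 cN/tex * 67.6 tex
F = 1730.56 cN

1730.56 cN


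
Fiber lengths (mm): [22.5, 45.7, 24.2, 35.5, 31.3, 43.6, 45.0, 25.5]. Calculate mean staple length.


Formula: Mean = sum of lengths / count
Sum = 22.5 + 45.7 + 24.2 + 35.5 + 31.3 + 43.6 + 45.0 + 25.5
Sum = 273.3 mm
Mean = 273.3 / 8 = 34.16 mm

34.16 mm


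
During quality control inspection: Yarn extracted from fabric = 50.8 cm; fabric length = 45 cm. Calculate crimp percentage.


Formula: Crimp% = ((L_yarn - L_fabric) / L_fabric) * 100
Step 1: Extension = 50.8 - 45 = 5.8 cm
Step 2: Crimp% = (5.8 / 45) * 100
Step 3: Crimp% = 0.128889 * 100 = 12.8889% ≈ 12.9%

12.9%


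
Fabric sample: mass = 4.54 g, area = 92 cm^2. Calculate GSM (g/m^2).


Formula: GSM = mass_g / area_m2
Step 1: Convert area: 92 cm^2 = 92 / 10000 = 0.0092 m^2
Step 2: GSM = 4.54 g / 0.0092 m^2 = 493.5 g/m^2

493.5 g/m^2


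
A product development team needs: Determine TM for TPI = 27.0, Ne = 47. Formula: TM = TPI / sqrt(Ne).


Formula: TM = TPI / sqrt(Ne)
Step 1: sqrt(Ne) = sqrt(47) = 6.8557
Step 2: TM = 27.0 / 6.8557 = 3.94

3.94 TM


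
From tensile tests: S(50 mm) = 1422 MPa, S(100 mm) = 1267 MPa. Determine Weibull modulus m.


Formula: m = ln(L1/L2) / ln(S2/S1)
Step 1: ln(L1/L2) = ln(50/100) = -0.69315
Step 2: S2/S1 = 1267/1422 = 0.891
Step 3: ln(S2/S1) = ln(0.891) = -0.11541
Step 4: m = -0.69315 / -0.11541 = 6.01

6.01 (Weibull m)


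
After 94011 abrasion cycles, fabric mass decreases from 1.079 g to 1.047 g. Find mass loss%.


Formula: Mass loss% = ((m_before - m_after) / m_before) * 100
Step 1: Mass loss = 1.079 - 1.047 = 0.032 g
Step 2: Ratio = 0.032 / 1.079 = 0.0296571
Step 3: Mass loss% = 0.0296571 * 100 = 2.96571% ≈ 2.97%

2.97%


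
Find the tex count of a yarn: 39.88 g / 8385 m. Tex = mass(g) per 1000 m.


Formula: Tex = (mass_g / length_m) * 1000
Substituting: Tex = (39.88 / 8385) * 1000
Intermediate: 39.88 / 8385 = 0.00475611 g/m
Tex = 0.00475611 * 1000 = 4.76 tex

4.76 tex


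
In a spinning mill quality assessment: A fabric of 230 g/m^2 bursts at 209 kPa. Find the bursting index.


Formula: Bursting Index = Bursting Strength / Fabric GSM
BI = 209 kPa / 230 g/m^2
BI = 0.909 kPa/(g/m^2)

0.909 kPa/(g/m^2)


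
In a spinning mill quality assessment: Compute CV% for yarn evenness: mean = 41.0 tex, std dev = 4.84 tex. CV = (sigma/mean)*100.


Formula: CV% = (standard deviation / mean) * 100
Step 1: Ratio = 4.84 / 41.0 = 0.118049
Step 2: CV% = 0.118049 * 100 = 11.8049% ≈ 11.8%

11.8%


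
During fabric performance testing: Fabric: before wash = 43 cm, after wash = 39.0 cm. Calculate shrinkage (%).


Formula: Shrinkage% = ((L_before - L_after) / L_before) * 100
Step 1: Shrinkage = 43 - 39.0 = 4.0 cm
Step 2: Shrinkage% = (4.0 / 43) * 100
Step 3: Shrinkage% = 0.093023 * 100 = 9.3023% ≈ 9.3%

9.3%


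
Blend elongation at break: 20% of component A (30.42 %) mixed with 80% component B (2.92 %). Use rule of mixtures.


Formula: Blend property = (fraction_A * property_A) + (fraction_B * property_B)
Step 1: Contribution A = 20/100 * 30.42 % = 6.084 %
Step 2: Contribution B = 80/100 * 2.92 % = 2.336 %
Step 3: Blend elongation at break = 6.084 + 2.336 = 8.42 %

8.42 %


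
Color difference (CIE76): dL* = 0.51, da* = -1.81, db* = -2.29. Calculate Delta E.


Formula: Delta E = sqrt(dL*^2 + da*^2 + db*^2)
Step 1: dL*^2 = 0.51^2 = 0.2601
Step 2: da*^2 = (-1.81)^2 = 3.2761
Step 3: db*^2 = (-2.29)^2 = 5.2441
Step 4: Sum = 0.2601 + 3.2761 + 5.2441 = 8.7803
Step 5: Delta E = sqrt(8.7803) = 2.96

2.96 Delta E


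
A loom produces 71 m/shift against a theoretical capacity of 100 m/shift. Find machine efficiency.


Formula: Efficiency% = (Actual output / Theoretical output) * 100
Efficiency% = (71 / 100) * 100
Efficiency% = 0.71 * 100 = 71.0%

71.0%


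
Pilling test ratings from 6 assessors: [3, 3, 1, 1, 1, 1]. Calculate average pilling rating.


Formula: Mean = sum / count
Sum = 3 + 3 + 1 + 1 + 1 + 1 = 10
Mean = 10 / 6 = 1.7

1.7


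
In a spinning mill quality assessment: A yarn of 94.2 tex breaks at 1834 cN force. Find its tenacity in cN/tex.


Formula: Tenacity = Breaking force / Linear density
Tenacity = 1834 cN / 94.2 tex
Tenacity = 19.47 cN/tex

19.47 cN/tex


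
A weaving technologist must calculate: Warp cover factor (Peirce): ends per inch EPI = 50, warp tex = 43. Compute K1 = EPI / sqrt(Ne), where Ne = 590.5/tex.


Formula: K1 = EPI / sqrt(Ne), with Ne = 590.5 / tex_warp
Step 1: Ne = 590.5 / 43 = 13.733
Step 2: sqrt(Ne) = sqrt(13.733) = 3.7058
Step 3: K1 = 50 / 3.7058 = 13.5

13.5


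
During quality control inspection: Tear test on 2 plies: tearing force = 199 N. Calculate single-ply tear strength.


Formula: Per-ply strength = Total force / Number of plies
Per-ply = 199 N / 2
Per-ply = 99.5 N

99.5 N


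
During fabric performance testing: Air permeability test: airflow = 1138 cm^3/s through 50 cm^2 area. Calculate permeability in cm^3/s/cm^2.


Formula: Air Permeability = Airflow / Test Area
AP = 1138 cm^3/s / 50 cm^2
AP = 22.8 cm^3/s/cm^2

22.8 cm^3/s/cm^2


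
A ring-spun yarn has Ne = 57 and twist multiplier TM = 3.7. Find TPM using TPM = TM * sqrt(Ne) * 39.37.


Formula: TPM = TM * sqrt(Ne) * 39.37
Step 1: sqrt(Ne) = sqrt(57) = 7.5498
Step 2: TM * sqrt(Ne) = 3.7 * 7.5498 = 27.9343
Step 3: TPM = 27.9343 * 39.37 = 1100 twists/m

1100 twists/m


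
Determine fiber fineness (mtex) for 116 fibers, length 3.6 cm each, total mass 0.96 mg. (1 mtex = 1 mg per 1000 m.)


Formula: fineness (mtex) = mass (mg) / total length (km) = (mass_mg / total_length_m) * 1000
Step 1: Convert fiber length: 3.6 cm = 0.036 m
Step 2: Total fiber length = 116 * 0.036 = 4.176 m
Step 3: Linear density = 0.96 mg / 4.176 m = 0.2299 mg/m
Step 4: fineness = 0.2299 * 1000 = 229.9 mtex

229.9 mtex


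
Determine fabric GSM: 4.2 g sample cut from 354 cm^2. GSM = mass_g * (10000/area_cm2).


Formula: GSM = mass_g / area_m2
Step 1: Convert area: 354 cm^2 = 354 / 10000 = 0.0354 m^2
Step 2: GSM = 4.2 g / 0.0354 m^2 = 118.6 g/m^2

118.6 g/m^2


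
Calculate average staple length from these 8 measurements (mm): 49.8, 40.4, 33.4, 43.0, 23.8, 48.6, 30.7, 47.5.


Formula: Mean = sum of lengths / count
Sum = 49.8 + 40.4 + 33.4 + 43.0 + 23.8 + 48.6 + 30.7 + 47.5
Sum = 317.2 mm
Mean = 317.2 / 8 = 39.65 mm

39.65 mm


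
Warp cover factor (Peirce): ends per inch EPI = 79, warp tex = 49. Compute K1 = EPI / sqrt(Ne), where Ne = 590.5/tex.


Formula: K1 = EPI / sqrt(Ne), with Ne = 590.5 / tex_warp
Step 1: Ne = 590.5 / 49 = 12.051
Step 2: sqrt(Ne) = sqrt(12.051) = 3.4715
Step 3: K1 = 79 / 3.4715 = 22.8

22.8


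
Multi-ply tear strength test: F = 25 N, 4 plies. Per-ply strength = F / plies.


Formula: Per-ply strength = Total force / Number of plies
Per-ply = 25 N / 4
Per-ply = 6.25 N

6.25 N


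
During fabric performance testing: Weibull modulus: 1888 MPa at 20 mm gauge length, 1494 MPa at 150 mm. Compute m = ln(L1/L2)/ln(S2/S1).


Formula: m = ln(L1/L2) / ln(S2/S1)
Step 1: ln(L1/L2) = ln(20/150) = -2.01490
Step 2: S2/S1 = 1494/1888 = 0.79131
Step 3: ln(S2/S1) = ln(0.79131) = -0.23407
Step 4: m = -2.01490 / -0.23407 = 8.61

8.61 (Weibull m)


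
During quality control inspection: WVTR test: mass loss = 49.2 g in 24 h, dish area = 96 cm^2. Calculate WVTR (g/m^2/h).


Formula: WVTR = mass_loss / (area * time)
Step 1: Convert area: 96 cm^2 = 0.0096 m^2
Step 2: WVTR = 49.2 g / (0.0096 m^2 * 24 h)
Step 3: WVTR = 49.2 / 0.2304 = 213.5 g/m^2/h

213.5 g/m^2/h


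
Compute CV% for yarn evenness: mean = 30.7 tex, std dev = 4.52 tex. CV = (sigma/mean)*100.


Formula: CV% = (standard deviation / mean) * 100
Step 1: Ratio = 4.52 / 30.7 = 0.147231
Step 2: CV% = 0.147231 * 100 = 14.7231% ≈ 14.7%

14.7%


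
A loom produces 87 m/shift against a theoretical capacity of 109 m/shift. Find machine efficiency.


Formula: Efficiency% = (Actual output / Theoretical output) * 100
Efficiency% = (87 / 109) * 100
Efficiency% = 0.798165 * 100 = 79.8165% ≈ 79.8%

79.8%


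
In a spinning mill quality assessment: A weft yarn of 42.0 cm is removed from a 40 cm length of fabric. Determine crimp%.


Formula: Crimp% = ((L_yarn - L_fabric) / L_fabric) * 100
Step 1: Extension = 42.0 - 40 = 2.0 cm
Step 2: Crimp% = (2.0 / 40) * 100
Step 3: Crimp% = 0.05 * 100 = 5.0%

5.0%


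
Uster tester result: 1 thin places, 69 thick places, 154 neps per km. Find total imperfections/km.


Formula: Total = thin places + thick places + neps
Total = 1 + 69 + 154
Total = 224 imperfections/km

224 imperfections/km


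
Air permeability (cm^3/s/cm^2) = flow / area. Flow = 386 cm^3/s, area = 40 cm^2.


Formula: Air Permeability = Airflow / Test Area
AP = 386 cm^3/s / 40 cm^2
AP = 9.7 cm^3/s/cm^2

9.7 cm^3/s/cm^2


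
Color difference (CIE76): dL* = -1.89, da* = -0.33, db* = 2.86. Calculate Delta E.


Formula: Delta E = sqrt(dL*^2 + da*^2 + db*^2)
Step 1: dL*^2 = (-1.89)^2 = 3.5721
Step 2: da*^2 = (-0.33)^2 = 0.1089
Step 3: db*^2 = 2.86^2 = 8.1796
Step 4: Sum = 3.5721 + 0.1089 + 8.1796 = 11.8606
Step 5: Delta E = sqrt(11.8606) = 3.44

3.44 Delta E


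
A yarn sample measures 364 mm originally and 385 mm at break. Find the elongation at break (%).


Formula: Elongation (%) = ((L_break - L0) / L0) * 100
Step 1: Extension = 385 - 364 = 21 mm
Step 2: Elongation = (21 / 364) * 100
Step 3: Elongation = 0.057692 * 100 = 5.7692% ≈ 5.8%

5.8%


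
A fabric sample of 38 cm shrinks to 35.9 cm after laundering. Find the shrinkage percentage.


Formula: Shrinkage% = ((L_before - L_after) / L_before) * 100
Step 1: Shrinkage = 38 - 35.9 = 2.1 cm
Step 2: Shrinkage% = (2.1 / 38) * 100
Step 3: Shrinkage% = 0.055263 * 100 = 5.5263% ≈ 5.5%

5.5%


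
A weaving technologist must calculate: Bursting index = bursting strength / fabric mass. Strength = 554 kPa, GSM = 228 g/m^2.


Formula: Bursting Index = Bursting Strength / Fabric GSM
BI = 554 kPa / 228 g/m^2
BI = 2.430 kPa/(g/m^2)

2.430 kPa/(g/m^2)


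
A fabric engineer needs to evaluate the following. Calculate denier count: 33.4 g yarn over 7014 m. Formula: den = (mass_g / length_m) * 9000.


Formula: den = (mass_g / length_m) * 9000
Substituting: den = (33.4 / 7014) * 9000
Intermediate: 33.4 / 7014 = 0.0047619 g/m
den = 0.0047619 * 9000 = 42.9 denier

42.9 denier


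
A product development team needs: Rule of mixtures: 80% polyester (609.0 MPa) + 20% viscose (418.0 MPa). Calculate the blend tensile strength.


Formula: Blend property = (fraction_A * property_A) + (fraction_B * property_B)
Step 1: Contribution A = 80/100 * 609.0 MPa = 487.2 MPa
Step 2: Contribution B = 20/100 * 418.0 MPa = 83.6 MPa
Step 3: Blend tensile strength = 487.2 + 83.6 = 570.8 MPa

570.8 MPa


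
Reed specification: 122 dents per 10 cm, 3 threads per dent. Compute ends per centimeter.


Formula: EPC = (dents per 10 cm * ends per dent) / 10
Step 1: Total ends per 10 cm = 122 * 3 = 366
Step 2: EPC = 366 / 10 = 36.6 ends/cm

36.6 ends/cm


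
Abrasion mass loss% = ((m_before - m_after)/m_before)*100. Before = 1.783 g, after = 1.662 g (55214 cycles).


Formula: Mass loss% = ((m_before - m_after) / m_before) * 100
Step 1: Mass loss = 1.783 - 1.662 = 0.121 g
Step 2: Ratio = 0.121 / 1.783 = 0.0678632
Step 3: Mass loss% = 0.0678632 * 100 = 6.78632% ≈ 6.79%

6.79%


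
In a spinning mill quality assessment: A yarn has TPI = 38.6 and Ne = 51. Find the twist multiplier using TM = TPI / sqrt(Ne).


Formula: TM = TPI / sqrt(Ne)
Step 1: sqrt(Ne) = sqrt(51) = 7.1414
Step 2: TM = 38.6 / 7.1414 = 5.41

5.41 TM


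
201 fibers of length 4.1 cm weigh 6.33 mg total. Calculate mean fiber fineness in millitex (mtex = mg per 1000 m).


Formula: fineness (mtex) = mass (mg) / total length (km) = (mass_mg / total_length_m) * 1000
Step 1: Convert fiber length: 4.1 cm = 0.041 m
Step 2: Total fiber length = 201 * 0.041 = 8.241 m
Step 3: Linear density = 6.33 mg / 8.241 m = 0.7681 mg/m
Step 4: fineness = 0.7681 * 1000 = 768.1 mtex

768.1 mtex


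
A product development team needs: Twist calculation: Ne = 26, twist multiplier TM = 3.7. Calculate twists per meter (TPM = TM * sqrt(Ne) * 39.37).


Formula: TPM = TM * sqrt(Ne) * 39.37
Step 1: sqrt(Ne) = sqrt(26) = 5.099
Step 2: TM * sqrt(Ne) = 3.7 * 5.099 = 18.8663
Step 3: TPM = 18.8663 * 39.37 = 743 twists/m

743 twists/m


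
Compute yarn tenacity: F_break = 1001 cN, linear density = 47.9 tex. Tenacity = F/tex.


Formula: Tenacity = Breaking force / Linear density
Tenacity = 1001 cN / 47.9 tex
Tenacity = 20.90 cN/tex

20.90 cN/tex


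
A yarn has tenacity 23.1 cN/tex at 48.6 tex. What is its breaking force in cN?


Formula: Breaking force = Tenacity * Linear density
F = 23.1 cN/tex * 48.6 tex
F = 1122.66 cN

1122.66 cN


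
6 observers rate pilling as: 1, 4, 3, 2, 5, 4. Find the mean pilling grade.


Formula: Mean = sum / count
Sum = 1 + 4 + 3 + 2 + 5 + 4 = 19
Mean = 19 / 6 = 3.2

3.2


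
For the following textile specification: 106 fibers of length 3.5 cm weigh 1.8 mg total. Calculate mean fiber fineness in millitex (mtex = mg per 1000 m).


Formula: fineness (mtex) = mass (mg) / total length (km) = (mass_mg / total_length_m) * 1000
Step 1: Convert fiber length: 3.5 cm = 0.035 m
Step 2: Total fiber length = 106 * 0.035 = 3.71 m
Step 3: Linear density = 1.8 mg / 3.71 m = 0.4852 mg/m
Step 4: fineness = 0.4852 * 1000 = 485.2 mtex

485.2 mtex


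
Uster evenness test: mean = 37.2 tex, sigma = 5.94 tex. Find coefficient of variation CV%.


Formula: CV% = (standard deviation / mean) * 100
Step 1: Ratio = 5.94 / 37.2 = 0.159677
Step 2: CV% = 0.159677 * 100 = 15.9677% ≈ 16.0%

16.0%


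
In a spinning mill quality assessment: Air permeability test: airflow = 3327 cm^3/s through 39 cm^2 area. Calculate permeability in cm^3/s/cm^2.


Formula: Air Permeability = Airflow / Test Area
AP = 3327 cm^3/s / 39 cm^2
AP = 85.3 cm^3/s/cm^2

85.3 cm^3/s/cm^2


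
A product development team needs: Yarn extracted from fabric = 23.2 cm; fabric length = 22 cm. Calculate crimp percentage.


Formula: Crimp% = ((L_yarn - L_fabric) / L_fabric) * 100
Step 1: Extension = 23.2 - 22 = 1.2 cm
Step 2: Crimp% = (1.2 / 22) * 100
Step 3: Crimp% = 0.054545 * 100 = 5.4545% ≈ 5.5%

5.5%


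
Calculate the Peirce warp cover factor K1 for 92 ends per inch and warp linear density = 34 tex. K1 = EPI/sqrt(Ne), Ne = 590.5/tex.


Formula: K1 = EPI / sqrt(Ne), with Ne = 590.5 / tex_warp
Step 1: Ne = 590.5 / 34 = 17.368
Step 2: sqrt(Ne) = sqrt(17.368) = 4.1675
Step 3: K1 = 92 / 4.1675 = 22.1

22.1


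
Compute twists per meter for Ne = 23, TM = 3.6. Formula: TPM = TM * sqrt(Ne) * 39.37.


Formula: TPM = TM * sqrt(Ne) * 39.37
Step 1: sqrt(Ne) = sqrt(23) = 4.7958
Step 2: TM * sqrt(Ne) = 3.6 * 4.7958 = 17.2649
Step 3: TPM = 17.2649 * 39.37 = 680 twists/m

680 twists/m


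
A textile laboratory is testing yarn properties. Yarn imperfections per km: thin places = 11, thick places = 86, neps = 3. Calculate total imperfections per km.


Formula: Total = thin places + thick places + neps
Total = 11 + 86 + 3
Total = 100 imperfections/km

100 imperfections/km


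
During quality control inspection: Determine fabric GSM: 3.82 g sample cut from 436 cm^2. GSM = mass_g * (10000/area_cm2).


Formula: GSM = mass_g / area_m2
Step 1: Convert area: 436 cm^2 = 436 / 10000 = 0.0436 m^2
Step 2: GSM = 3.82 g / 0.0436 m^2 = 87.6 g/m^2

87.6 g/m^2


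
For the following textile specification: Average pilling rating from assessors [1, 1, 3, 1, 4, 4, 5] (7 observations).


Formula: Mean = sum / count
Sum = 1 + 1 + 3 + 1 + 4 + 4 + 5 = 19
Mean = 19 / 7 = 2.7

2.7


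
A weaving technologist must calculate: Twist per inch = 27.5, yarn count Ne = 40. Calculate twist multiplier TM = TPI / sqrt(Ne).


Formula: TM = TPI / sqrt(Ne)
Step 1: sqrt(Ne) = sqrt(40) = 6.3246
Step 2: TM = 27.5 / 6.3246 = 4.35

4.35 TM


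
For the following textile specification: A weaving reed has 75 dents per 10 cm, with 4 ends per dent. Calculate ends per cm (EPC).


Formula: EPC = (dents per 10 cm * ends per dent) / 10
Step 1: Total ends per 10 cm = 75 * 4 = 300
Step 2: EPC = 300 / 10 = 30.0 ends/cm

30.0 ends/cm


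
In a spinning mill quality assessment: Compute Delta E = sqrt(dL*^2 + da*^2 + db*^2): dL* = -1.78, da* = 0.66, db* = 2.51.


Formula: Delta E = sqrt(dL*^2 + da*^2 + db*^2)
Step 1: dL*^2 = (-1.78)^2 = 3.1684
Step 2: da*^2 = 0.66^2 = 0.4356
Step 3: db*^2 = 2.51^2 = 6.3001
Step 4: Sum = 3.1684 + 0.4356 + 6.3001 = 9.9041
Step 5: Delta E = sqrt(9.9041) = 3.15

3.15 Delta E


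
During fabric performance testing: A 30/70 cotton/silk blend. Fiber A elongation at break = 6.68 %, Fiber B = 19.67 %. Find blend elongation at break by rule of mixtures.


Formula: Blend property = (fraction_A * property_A) + (fraction_B * property_B)
Step 1: Contribution A = 30/100 * 6.68 % = 2.004 %
Step 2: Contribution B = 70/100 * 19.67 % = 13.769 %
Step 3: Blend elongation at break = 2.004 + 13.769 = 15.773 %

15.773 %


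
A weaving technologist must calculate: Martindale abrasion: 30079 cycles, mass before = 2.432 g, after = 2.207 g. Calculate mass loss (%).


Formula: Mass loss% = ((m_before - m_after) / m_before) * 100
Step 1: Mass loss = 2.432 - 2.207 = 0.225 g
Step 2: Ratio = 0.225 / 2.432 = 0.0925164
Step 3: Mass loss% = 0.0925164 * 100 = 9.25164% ≈ 9.25%

9.25%


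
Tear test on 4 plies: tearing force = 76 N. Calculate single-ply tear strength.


Formula: Per-ply strength = Total force / Number of plies
Per-ply = 76 N / 4
Per-ply = 19 N

19 N


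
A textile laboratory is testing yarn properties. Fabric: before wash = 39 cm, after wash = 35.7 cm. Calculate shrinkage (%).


Formula: Shrinkage% = ((L_before - L_after) / L_before) * 100
Step 1: Shrinkage = 39 - 35.7 = 3.3 cm
Step 2: Shrinkage% = (3.3 / 39) * 100
Step 3: Shrinkage% = 0.084615 * 100 = 8.4615% ≈ 8.5%

8.5%


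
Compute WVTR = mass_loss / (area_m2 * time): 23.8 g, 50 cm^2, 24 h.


Formula: WVTR = mass_loss / (area * time)
Step 1: Convert area: 50 cm^2 = 0.005 m^2
Step 2: WVTR = 23.8 g / (0.005 m^2 * 24 h)
Step 3: WVTR = 23.8 / 0.12 = 198.3 g/m^2/h

198.3 g/m^2/h


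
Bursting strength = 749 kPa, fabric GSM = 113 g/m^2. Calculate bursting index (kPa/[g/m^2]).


Formula: Bursting Index = Bursting Strength / Fabric GSM
BI = 749 kPa / 113 g/m^2
BI = 6.628 kPa/(g/m^2)

6.628 kPa/(g/m^2)


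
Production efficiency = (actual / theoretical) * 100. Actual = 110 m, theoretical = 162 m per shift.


Formula: Efficiency% = (Actual output / Theoretical output) * 100
Efficiency% = (110 / 162) * 100
Efficiency% = 0.679012 * 100 = 67.9012% ≈ 67.9%

67.9%


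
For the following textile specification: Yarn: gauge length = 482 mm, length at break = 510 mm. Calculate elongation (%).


Formula: Elongation (%) = ((L_break - L0) / L0) * 100
Step 1: Extension = 510 - 482 = 28 mm
Step 2: Elongation = (28 / 482) * 100
Step 3: Elongation = 0.058091 * 100 = 5.8091% ≈ 5.8%

5.8%


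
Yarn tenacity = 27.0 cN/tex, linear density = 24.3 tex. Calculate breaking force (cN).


Formula: Breaking force = Tenacity * Linear density
F = 27.0 cN/tex * 24.3 tex
F = 656.10 cN

656.10 cN


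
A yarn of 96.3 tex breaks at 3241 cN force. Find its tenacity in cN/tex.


Formula: Tenacity = Breaking force / Linear density
Tenacity = 3241 cN / 96.3 tex
Tenacity = 33.66 cN/tex

33.66 cN/tex


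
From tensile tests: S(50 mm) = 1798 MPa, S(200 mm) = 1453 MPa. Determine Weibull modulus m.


Formula: m = ln(L1/L2) / ln(S2/S1)
Step 1: ln(L1/L2) = ln(50/200) = -1.38629
Step 2: S2/S1 = 1453/1798 = 0.80812
Step 3: ln(S2/S1) = ln(0.80812) = -0.21304
Step 4: m = -1.38629 / -0.21304 = 6.51

6.51 (Weibull m)


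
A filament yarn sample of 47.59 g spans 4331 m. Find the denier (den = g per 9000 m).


Formula: den = (mass_g / length_m) * 9000
Substituting: den = (47.59 / 4331) * 9000
Intermediate: 47.59 / 4331 = 0.01098822 g/m
den = 0.01098822 * 9000 = 98.9 denier

98.9 denier


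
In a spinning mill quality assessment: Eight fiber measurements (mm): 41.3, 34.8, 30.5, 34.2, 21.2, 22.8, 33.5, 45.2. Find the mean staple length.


Formula: Mean = sum of lengths / count
Sum = 41.3 + 34.8 + 30.5 + 34.2 + 21.2 + 22.8 + 33.5 + 45.2
Sum = 263.5 mm
Mean = 263.5 / 8 = 32.94 mm

32.94 mm


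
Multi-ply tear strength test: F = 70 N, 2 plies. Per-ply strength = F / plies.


Formula: Per-ply strength = Total force / Number of plies
Per-ply = 70 N / 2
Per-ply = 35 N

35 N


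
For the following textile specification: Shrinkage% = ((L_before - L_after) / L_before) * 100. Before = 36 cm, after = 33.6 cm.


Formula: Shrinkage% = ((L_before - L_after) / L_before) * 100
Step 1: Shrinkage = 36 - 33.6 = 2.4 cm
Step 2: Shrinkage% = (2.4 / 36) * 100
Step 3: Shrinkage% = 0.066667 * 100 = 6.6667% ≈ 6.7%

6.7%
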